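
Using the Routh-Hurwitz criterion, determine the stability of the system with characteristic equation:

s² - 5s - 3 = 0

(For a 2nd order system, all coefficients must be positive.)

Coefficients: 1, -5, -3. b=-5, c=-3 not positive, so system is unstable.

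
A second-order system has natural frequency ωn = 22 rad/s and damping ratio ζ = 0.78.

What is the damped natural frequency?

ωd = ωn√(1 - ζ²) = 22√(1 - 0.78²) = 13.77 rad/s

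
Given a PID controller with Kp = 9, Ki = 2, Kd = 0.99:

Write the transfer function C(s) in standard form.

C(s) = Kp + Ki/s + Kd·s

Substituting values: C(s) = 9 + 2/s + 0.99s = (0.99s² + 9s + 2)/s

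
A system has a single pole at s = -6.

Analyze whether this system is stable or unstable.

Pole at s = -6 is in the left half-plane. Stable.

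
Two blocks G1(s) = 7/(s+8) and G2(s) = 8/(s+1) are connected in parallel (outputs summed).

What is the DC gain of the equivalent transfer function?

Parallel: G_eq = G1 + G2. DC gain = G1(0) + G2(0) = 7/8 + 8/1 = 0.875 + 8 = 8.875.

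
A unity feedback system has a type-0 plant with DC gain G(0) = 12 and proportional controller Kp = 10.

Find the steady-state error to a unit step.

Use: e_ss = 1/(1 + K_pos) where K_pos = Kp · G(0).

K_pos = Kp · G(0) = 10 × 12 = 120. e_ss = 1/(1 + 120) = 0.0083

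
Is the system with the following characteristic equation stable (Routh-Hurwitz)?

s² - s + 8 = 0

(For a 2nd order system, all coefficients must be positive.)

Coefficients: 1, -1, 8. b=-1 not positive, so system is unstable.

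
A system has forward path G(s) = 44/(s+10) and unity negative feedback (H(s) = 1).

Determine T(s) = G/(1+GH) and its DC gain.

T(s) = G/(1+GH) = [44/(s+10)] / [1 + 44/(s+10)] = 44/(s+10+44) = 44/(s+54). DC gain = 44/54 = 0.8148.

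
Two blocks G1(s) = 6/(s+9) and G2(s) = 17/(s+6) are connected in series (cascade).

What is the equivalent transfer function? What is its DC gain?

Series: multiply transfer functions. G_eq = 6/(s+9) × 17/(s+6) = 102/((s+9)(s+6)). DC gain = 102/(9×6) = 1.8889.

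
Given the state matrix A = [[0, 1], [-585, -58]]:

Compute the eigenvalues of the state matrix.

det(A - λI) = λ² - (-58)λ + 585 = (λ - (-45))(λ - (-13)). Eigenvalues: -45, -13.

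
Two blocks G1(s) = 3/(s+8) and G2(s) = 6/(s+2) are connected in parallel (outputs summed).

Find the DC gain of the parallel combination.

Parallel: G_eq = G1 + G2. DC gain = G1(0) + G2(0) = 3/8 + 6/2 = 0.375 + 3 = 3.375.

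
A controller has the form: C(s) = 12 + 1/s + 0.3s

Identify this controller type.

This is a Proportional-Integral-Derivative (PID) controller.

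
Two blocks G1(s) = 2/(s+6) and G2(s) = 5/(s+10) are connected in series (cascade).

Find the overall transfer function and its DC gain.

Series: multiply transfer functions. G_eq = 2/(s+6) × 5/(s+10) = 10/((s+6)(s+10)). DC gain = 10/(6×10) = 0.1667.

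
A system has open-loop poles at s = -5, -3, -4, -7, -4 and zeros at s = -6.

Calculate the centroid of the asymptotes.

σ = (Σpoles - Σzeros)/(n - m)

σ = (Σpoles - Σzeros)/(n - m) = (-23 - (-6))/(5 - 1) = -17/4 = -4.25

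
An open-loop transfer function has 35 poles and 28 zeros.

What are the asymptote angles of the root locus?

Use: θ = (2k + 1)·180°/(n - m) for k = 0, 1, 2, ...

n - m = 35 - 28 = 7. Angles: θk = (2k + 1)·180°/7 = 25.71°, 77.14°, 128.57°, 180°, 231.43°, 282.86°, 334.29°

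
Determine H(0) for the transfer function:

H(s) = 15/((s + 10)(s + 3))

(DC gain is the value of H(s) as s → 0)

DC gain = H(0) = 15/(10 × 3) = 15/30 = 0.5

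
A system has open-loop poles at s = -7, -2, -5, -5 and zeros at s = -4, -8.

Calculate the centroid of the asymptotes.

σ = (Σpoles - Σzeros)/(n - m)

σ = (Σpoles - Σzeros)/(n - m) = (-19 - (-12))/(4 - 2) = -7/2 = -3.5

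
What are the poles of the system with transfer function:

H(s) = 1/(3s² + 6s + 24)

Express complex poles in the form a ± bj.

Discriminant = 6² - 4×3×24 = 36 - 288 = -252 < 0, so the poles are a complex conjugate pair s = (-6 ± j√252)/(2×3). Real part = -6/(2×3) = -6/6 = -1; imaginary part = ±√252/(2×3) ≈ 2.6458. Poles: s = -1 ± 2.6458j.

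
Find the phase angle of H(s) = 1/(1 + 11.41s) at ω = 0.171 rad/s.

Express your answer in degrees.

Phase = -arctan(ωτ) = -arctan(0.171 × 11.41) = -62.9°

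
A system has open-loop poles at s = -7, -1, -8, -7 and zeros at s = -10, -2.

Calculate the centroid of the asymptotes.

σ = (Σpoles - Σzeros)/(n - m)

σ = (Σpoles - Σzeros)/(n - m) = (-23 - (-12))/(4 - 2) = -11/2 = -5.5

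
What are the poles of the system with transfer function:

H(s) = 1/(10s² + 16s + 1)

Discriminant = 16² - 4×10×1 = 256 - 40 = 216 > 0, so two distinct real poles. Using quadratic formula: s = (-16 ± √216)/(2×10) = (-16 ± √216)/20, with √216 ≈ 14.6969. s₁ ≈ -0.0652, s₂ ≈ -1.5348. Poles: s₁ = -0.0652, s₂ = -1.5348.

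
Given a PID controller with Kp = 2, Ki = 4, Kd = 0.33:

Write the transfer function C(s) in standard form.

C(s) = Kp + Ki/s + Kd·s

Substituting values: C(s) = 2 + 4/s + 0.33s = (0.33s² + 2s + 4)/s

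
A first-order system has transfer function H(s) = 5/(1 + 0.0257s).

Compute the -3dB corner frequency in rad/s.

Corner frequency = 1/τ = 1/0.0257 = 38.911 rad/s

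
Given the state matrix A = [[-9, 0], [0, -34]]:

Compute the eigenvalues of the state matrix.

For diagonal matrix, eigenvalues are diagonal entries: λ₁ = -9, λ₂ = -34.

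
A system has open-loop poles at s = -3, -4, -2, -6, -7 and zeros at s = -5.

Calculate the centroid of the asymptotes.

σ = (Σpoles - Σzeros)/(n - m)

σ = (Σpoles - Σzeros)/(n - m) = (-22 - (-5))/(5 - 1) = -17/4 = -4.25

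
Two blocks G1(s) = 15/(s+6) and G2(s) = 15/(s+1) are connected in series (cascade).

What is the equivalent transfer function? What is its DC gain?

Series: multiply transfer functions. G_eq = 15/(s+6) × 15/(s+1) = 225/((s+6)(s+1)). DC gain = 225/(6×1) = 37.5.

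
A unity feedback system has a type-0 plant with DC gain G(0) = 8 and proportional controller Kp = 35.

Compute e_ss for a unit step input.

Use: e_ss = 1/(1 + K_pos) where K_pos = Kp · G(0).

K_pos = Kp · G(0) = 35 × 8 = 280. e_ss = 1/(1 + 280) = 0.0036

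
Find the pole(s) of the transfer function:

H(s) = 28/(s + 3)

Pole is where denominator = 0: s + 3 = 0, so s = -3.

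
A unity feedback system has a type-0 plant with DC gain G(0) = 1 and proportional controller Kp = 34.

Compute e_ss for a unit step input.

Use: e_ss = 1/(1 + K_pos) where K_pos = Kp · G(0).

K_pos = Kp · G(0) = 34 × 1 = 34. e_ss = 1/(1 + 34) = 0.0286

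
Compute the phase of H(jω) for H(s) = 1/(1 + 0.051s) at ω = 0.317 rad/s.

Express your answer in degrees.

Phase = -arctan(ωτ) = -arctan(0.317 × 0.051) = -0.9°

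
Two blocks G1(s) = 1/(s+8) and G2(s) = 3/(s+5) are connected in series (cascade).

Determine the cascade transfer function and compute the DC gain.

Series: multiply transfer functions. G_eq = 1/(s+8) × 3/(s+5) = 3/((s+8)(s+5)). DC gain = 3/(8×5) = 0.075.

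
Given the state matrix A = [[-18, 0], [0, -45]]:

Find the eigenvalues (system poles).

For diagonal matrix, eigenvalues are diagonal entries: λ₁ = -18, λ₂ = -45.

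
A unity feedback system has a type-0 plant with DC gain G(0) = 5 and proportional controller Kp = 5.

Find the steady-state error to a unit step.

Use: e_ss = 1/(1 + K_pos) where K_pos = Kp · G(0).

K_pos = Kp · G(0) = 5 × 5 = 25. e_ss = 1/(1 + 25) = 0.0385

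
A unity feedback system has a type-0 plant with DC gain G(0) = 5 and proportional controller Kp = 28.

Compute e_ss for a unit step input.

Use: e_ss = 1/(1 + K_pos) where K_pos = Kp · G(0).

K_pos = Kp · G(0) = 28 × 5 = 140. e_ss = 1/(1 + 140) = 0.0071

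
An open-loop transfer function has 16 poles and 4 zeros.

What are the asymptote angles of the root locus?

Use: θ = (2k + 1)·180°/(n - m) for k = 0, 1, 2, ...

n - m = 16 - 4 = 12. Angles: θk = (2k + 1)·180°/12 = 15°, 45°, 75°, 105°, 135°, 165°, 195°, 225°, 255°, 285°, 315°, 345°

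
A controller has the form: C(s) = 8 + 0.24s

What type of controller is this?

This is a Proportional-Derivative (PD) controller.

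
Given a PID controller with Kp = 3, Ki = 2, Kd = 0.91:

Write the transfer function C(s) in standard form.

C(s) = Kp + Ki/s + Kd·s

Substituting values: C(s) = 3 + 2/s + 0.91s = (0.91s² + 3s + 2)/s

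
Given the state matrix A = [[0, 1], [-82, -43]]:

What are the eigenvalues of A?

det(A - λI) = λ² - (-43)λ + 82 = (λ - (-2))(λ - (-41)). Eigenvalues: -2, -41.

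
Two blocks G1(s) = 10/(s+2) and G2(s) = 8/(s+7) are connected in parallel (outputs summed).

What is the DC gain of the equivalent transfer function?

Parallel: G_eq = G1 + G2. DC gain = G1(0) + G2(0) = 10/2 + 8/7 = 5 + 1.1429 = 6.1429.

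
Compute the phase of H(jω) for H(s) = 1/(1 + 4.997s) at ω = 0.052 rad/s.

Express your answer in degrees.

Phase = -arctan(ωτ) = -arctan(0.052 × 4.997) = -14.6°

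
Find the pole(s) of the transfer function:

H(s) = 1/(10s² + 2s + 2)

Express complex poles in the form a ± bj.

Discriminant = 2² - 4×10×2 = 4 - 80 = -76 < 0, so the poles are a complex conjugate pair s = (-2 ± j√76)/(2×10). Real part = -2/(2×10) = -2/20 = -0.1; imaginary part = ±√76/(2×10) ≈ 0.4359. Poles: s = -0.1 ± 0.4359j.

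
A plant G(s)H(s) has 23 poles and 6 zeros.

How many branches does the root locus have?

Root locus has n branches where n = number of poles = 23.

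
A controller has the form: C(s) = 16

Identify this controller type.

This is a Proportional (P) controller.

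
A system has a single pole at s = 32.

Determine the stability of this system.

Pole at s = 32 is in the right half-plane. Unstable.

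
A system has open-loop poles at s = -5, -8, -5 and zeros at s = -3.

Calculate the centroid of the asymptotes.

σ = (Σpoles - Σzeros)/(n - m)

σ = (Σpoles - Σzeros)/(n - m) = (-18 - (-3))/(3 - 1) = -15/2 = -7.5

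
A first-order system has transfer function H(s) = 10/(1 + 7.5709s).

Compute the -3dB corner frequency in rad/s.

Corner frequency = 1/τ = 1/7.5709 = 0.132 rad/s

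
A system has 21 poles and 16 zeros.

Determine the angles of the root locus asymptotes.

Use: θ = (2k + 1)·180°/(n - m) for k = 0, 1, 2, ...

n - m = 21 - 16 = 5. Angles: θk = (2k + 1)·180°/5 = 36°, 108°, 180°, 252°, 324°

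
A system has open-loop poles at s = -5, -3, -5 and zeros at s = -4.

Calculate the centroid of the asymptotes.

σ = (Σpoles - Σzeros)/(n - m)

σ = (Σpoles - Σzeros)/(n - m) = (-13 - (-4))/(3 - 1) = -9/2 = -4.5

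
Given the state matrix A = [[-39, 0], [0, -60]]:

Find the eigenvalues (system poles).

For diagonal matrix, eigenvalues are diagonal entries: λ₁ = -39, λ₂ = -60.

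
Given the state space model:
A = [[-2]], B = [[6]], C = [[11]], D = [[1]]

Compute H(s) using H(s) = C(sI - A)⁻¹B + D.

(sI - A)⁻¹ = 1/(s + 2). H(s) = 11×6/(s + 2) + 1 = (s + 68)/(s + 2).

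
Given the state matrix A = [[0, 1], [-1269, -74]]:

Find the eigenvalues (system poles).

det(A - λI) = λ² - (-74)λ + 1269 = (λ - (-27))(λ - (-47)). Eigenvalues: -27, -47.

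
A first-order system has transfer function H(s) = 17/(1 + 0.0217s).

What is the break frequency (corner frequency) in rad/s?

Corner frequency = 1/τ = 1/0.0217 = 46.083 rad/s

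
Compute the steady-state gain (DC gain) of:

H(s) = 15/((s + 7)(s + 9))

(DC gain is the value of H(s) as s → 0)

DC gain = H(0) = 15/(7 × 9) = 15/63 = 0.2381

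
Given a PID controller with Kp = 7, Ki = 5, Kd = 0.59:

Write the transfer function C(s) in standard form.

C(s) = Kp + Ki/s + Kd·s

Substituting values: C(s) = 7 + 5/s + 0.59s = (0.59s² + 7s + 5)/s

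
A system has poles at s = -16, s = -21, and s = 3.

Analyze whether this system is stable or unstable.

Pole(s) at s = 3 are not in the left half-plane. System is unstable.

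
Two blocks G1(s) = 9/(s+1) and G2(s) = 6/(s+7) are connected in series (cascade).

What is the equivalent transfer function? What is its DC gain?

Series: multiply transfer functions. G_eq = 9/(s+1) × 6/(s+7) = 54/((s+1)(s+7)). DC gain = 54/(1×7) = 7.7143.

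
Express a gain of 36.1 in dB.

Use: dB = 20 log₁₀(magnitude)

dB = 20 log₁₀(36.1) = 31.2 dB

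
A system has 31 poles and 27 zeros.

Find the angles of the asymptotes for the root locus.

n - m = 31 - 27 = 4. Angles: θk = (2k + 1)·180°/4 = 45°, 135°, 225°, 315°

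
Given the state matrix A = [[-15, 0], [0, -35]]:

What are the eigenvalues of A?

For diagonal matrix, eigenvalues are diagonal entries: λ₁ = -15, λ₂ = -35.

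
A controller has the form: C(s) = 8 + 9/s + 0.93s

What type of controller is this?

This is a Proportional-Integral-Derivative (PID) controller.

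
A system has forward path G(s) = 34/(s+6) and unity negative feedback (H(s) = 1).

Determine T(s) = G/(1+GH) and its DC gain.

T(s) = G/(1+GH) = [34/(s+6)] / [1 + 34/(s+6)] = 34/(s+6+34) = 34/(s+40). DC gain = 34/40 = 0.85.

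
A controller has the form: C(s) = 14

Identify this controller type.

This is a Proportional (P) controller.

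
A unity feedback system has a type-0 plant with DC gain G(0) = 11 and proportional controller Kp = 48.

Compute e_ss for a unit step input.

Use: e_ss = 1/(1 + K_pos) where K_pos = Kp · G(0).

K_pos = Kp · G(0) = 48 × 11 = 528. e_ss = 1/(1 + 528) = 0.0019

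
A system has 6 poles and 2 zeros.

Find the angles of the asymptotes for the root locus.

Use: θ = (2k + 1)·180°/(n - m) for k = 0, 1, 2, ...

n - m = 6 - 2 = 4. Angles: θk = (2k + 1)·180°/4 = 45°, 135°, 225°, 315°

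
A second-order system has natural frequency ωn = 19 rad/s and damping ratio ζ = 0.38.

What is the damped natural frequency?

ωd = ωn√(1 - ζ²) = 19√(1 - 0.38²) = 17.57 rad/s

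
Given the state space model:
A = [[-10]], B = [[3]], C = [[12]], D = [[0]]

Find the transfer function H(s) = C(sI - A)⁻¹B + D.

(sI - A)⁻¹ = 1/(s + 10). H(s) = 12 × 3/(s + 10) + 0 = 36/(s + 10).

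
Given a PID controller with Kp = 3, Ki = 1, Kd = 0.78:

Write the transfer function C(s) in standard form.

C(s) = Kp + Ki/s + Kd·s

Substituting values: C(s) = 3 + 1/s + 0.78s = (0.78s² + 3s + 1)/s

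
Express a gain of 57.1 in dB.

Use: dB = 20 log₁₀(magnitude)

dB = 20 log₁₀(57.1) = 35.1 dB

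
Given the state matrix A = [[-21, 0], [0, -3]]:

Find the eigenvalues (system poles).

For diagonal matrix, eigenvalues are diagonal entries: λ₁ = -21, λ₂ = -3.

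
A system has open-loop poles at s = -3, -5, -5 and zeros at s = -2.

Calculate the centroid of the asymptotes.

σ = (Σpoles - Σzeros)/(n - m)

σ = (Σpoles - Σzeros)/(n - m) = (-13 - (-2))/(3 - 1) = -11/2 = -5.5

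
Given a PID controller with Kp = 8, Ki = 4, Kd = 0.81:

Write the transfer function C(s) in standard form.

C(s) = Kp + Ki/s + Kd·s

Substituting values: C(s) = 8 + 4/s + 0.81s = (0.81s² + 8s + 4)/s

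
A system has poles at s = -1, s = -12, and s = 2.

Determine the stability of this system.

Pole(s) at s = 2 are not in the left half-plane. System is unstable.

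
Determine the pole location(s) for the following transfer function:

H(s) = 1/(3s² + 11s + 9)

Discriminant = 11² - 4×3×9 = 121 - 108 = 13 > 0, so two distinct real poles. Using quadratic formula: s = (-11 ± √13)/(2×3) = (-11 ± √13)/6, with √13 ≈ 3.6056. s₁ ≈ -1.2324, s₂ ≈ -2.4343. Poles: s₁ = -1.2324, s₂ = -2.4343.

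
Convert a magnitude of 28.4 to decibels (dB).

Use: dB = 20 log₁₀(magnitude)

dB = 20 log₁₀(28.4) = 29.1 dB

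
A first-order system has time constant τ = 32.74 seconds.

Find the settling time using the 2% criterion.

For first-order system, 2% settling time ≈ 4τ = 4 × 32.74 = 130.96 s.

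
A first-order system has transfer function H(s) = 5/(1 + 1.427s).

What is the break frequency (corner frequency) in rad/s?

Corner frequency = 1/τ = 1/1.427 = 0.701 rad/s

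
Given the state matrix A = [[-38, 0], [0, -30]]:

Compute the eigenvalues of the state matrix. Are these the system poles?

For diagonal matrix, eigenvalues are diagonal entries: λ₁ = -38, λ₂ = -30. Eigenvalues of A = system poles.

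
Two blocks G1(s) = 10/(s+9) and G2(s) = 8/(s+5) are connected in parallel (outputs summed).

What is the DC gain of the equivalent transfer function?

Parallel: G_eq = G1 + G2. DC gain = G1(0) + G2(0) = 10/9 + 8/5 = 1.1111 + 1.6 = 2.7111.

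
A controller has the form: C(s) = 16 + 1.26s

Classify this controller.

This is a Proportional-Derivative (PD) controller.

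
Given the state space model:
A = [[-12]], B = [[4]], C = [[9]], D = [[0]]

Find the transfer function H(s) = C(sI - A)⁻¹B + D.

(sI - A)⁻¹ = 1/(s + 12). H(s) = 9 × 4/(s + 12) + 0 = 36/(s + 12).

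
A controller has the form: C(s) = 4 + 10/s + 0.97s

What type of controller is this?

This is a Proportional-Integral-Derivative (PID) controller.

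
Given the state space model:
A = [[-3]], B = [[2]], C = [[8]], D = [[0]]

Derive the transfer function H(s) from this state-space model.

(sI - A)⁻¹ = 1/(s + 3). H(s) = 8 × 2/(s + 3) + 0 = 16/(s + 3).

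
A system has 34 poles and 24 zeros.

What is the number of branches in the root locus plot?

Root locus has n branches where n = number of poles = 34.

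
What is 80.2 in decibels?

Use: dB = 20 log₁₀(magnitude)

dB = 20 log₁₀(80.2) = 38.1 dB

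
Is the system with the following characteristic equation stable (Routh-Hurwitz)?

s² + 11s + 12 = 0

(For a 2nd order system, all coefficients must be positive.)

Coefficients: 1, 11, 12. All positive, so system is stable.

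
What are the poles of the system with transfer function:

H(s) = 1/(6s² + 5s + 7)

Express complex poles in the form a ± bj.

Discriminant = 5² - 4×6×7 = 25 - 168 = -143 < 0, so the poles are a complex conjugate pair s = (-5 ± j√143)/(2×6). Real part = -5/(2×6) = -5/12 ≈ -0.4167; imaginary part = ±√143/(2×6) ≈ 0.9965. Poles: s = -0.4167 ± 0.9965j.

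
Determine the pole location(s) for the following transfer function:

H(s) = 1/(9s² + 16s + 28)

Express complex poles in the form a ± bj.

Discriminant = 16² - 4×9×28 = 256 - 1008 = -752 < 0, so the poles are a complex conjugate pair s = (-16 ± j√752)/(2×9). Real part = -16/(2×9) = -16/18 ≈ -0.8889; imaginary part = ±√752/(2×9) ≈ 1.5235. Poles: s = -0.8889 ± 1.5235j.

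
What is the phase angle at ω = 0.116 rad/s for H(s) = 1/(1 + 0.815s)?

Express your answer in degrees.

Phase = -arctan(ωτ) = -arctan(0.116 × 0.815) = -5.4°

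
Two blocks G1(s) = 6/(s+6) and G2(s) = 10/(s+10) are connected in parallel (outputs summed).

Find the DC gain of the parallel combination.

Parallel: G_eq = G1 + G2. DC gain = G1(0) + G2(0) = 6/6 + 10/10 = 1 + 1 = 2.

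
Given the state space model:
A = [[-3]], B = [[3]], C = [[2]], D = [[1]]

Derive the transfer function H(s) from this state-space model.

(sI - A)⁻¹ = 1/(s + 3). H(s) = 2×3/(s + 3) + 1 = (s + 9)/(s + 3).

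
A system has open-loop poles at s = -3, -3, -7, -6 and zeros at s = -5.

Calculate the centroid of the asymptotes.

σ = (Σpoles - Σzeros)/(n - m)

σ = (Σpoles - Σzeros)/(n - m) = (-19 - (-5))/(4 - 1) = -14/3 = -4.67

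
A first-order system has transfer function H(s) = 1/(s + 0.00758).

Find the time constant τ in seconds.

For H(s) = 1/(s + 1/τ), the pole is at -1/τ = -0.00758, so τ = 1/0.00758 = 131.9 s.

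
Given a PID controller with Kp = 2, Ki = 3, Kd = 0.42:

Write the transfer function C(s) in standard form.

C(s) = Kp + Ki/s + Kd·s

Substituting values: C(s) = 2 + 3/s + 0.42s = (0.42s² + 2s + 3)/s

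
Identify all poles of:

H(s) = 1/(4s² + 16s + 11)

Discriminant = 16² - 4×4×11 = 256 - 176 = 80 > 0, so two distinct real poles. Using quadratic formula: s = (-16 ± √80)/(2×4) = (-16 ± √80)/8, with √80 ≈ 8.9443. s₁ ≈ -0.8820, s₂ ≈ -3.1180. Poles: s₁ = -0.8820, s₂ = -3.1180.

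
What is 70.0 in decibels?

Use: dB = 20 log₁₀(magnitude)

dB = 20 log₁₀(70.0) = 36.9 dB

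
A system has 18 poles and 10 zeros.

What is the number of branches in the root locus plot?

Root locus has n branches where n = number of poles = 18.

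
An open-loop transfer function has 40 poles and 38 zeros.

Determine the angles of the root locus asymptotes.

n - m = 40 - 38 = 2. Angles: θk = (2k + 1)·180°/2 = 90°, 270°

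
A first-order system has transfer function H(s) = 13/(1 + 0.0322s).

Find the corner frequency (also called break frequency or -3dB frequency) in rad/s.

Corner frequency = 1/τ = 1/0.0322 = 31.056 rad/s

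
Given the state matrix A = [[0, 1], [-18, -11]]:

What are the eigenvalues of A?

det(A - λI) = λ² - (-11)λ + 18 = (λ - (-9))(λ - (-2)). Eigenvalues: -9, -2.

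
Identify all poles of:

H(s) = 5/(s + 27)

Pole is where denominator = 0: s + 27 = 0, so s = -27.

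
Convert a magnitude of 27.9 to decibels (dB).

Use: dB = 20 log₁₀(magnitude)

dB = 20 log₁₀(27.9) = 28.9 dB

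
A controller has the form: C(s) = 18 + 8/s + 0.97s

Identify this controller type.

This is a Proportional-Integral-Derivative (PID) controller.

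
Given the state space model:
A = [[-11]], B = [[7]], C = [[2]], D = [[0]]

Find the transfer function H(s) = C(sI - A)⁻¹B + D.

(sI - A)⁻¹ = 1/(s + 11). H(s) = 2 × 7/(s + 11) + 0 = 14/(s + 11).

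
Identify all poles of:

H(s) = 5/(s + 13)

Pole is where denominator = 0: s + 13 = 0, so s = -13.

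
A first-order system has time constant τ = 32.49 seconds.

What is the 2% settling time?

For first-order system, 2% settling time ≈ 4τ = 4 × 32.49 = 129.96 s.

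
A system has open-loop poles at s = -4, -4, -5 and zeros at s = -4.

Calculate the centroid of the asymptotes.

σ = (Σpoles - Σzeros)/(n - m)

σ = (Σpoles - Σzeros)/(n - m) = (-13 - (-4))/(3 - 1) = -9/2 = -4.5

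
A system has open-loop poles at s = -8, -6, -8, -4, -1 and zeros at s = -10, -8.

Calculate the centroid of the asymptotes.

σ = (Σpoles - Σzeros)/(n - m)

σ = (Σpoles - Σzeros)/(n - m) = (-27 - (-18))/(5 - 2) = -9/3 = -3.0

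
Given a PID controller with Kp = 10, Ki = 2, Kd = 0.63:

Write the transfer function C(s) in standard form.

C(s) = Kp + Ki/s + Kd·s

Substituting values: C(s) = 10 + 2/s + 0.63s = (0.63s² + 10s + 2)/s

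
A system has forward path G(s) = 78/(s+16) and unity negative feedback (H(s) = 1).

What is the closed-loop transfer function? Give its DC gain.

T(s) = G/(1+GH) = [78/(s+16)] / [1 + 78/(s+16)] = 78/(s+16+78) = 78/(s+94). DC gain = 78/94 = 0.8298.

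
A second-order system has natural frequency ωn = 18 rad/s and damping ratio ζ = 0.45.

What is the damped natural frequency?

ωd = ωn√(1 - ζ²) = 18√(1 - 0.45²) = 16.07 rad/s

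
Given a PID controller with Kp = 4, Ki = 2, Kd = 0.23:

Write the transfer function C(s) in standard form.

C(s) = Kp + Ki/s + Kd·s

Substituting values: C(s) = 4 + 2/s + 0.23s = (0.23s² + 4s + 2)/s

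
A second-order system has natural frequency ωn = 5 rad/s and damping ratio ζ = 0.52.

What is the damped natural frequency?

ωd = ωn√(1 - ζ²) = 5√(1 - 0.52²) = 4.27 rad/s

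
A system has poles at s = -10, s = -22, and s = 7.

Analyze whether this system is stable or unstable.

Pole(s) at s = 7 are not in the left half-plane. System is unstable.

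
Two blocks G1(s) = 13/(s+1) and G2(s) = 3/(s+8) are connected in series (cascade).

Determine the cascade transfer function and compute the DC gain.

Series: multiply transfer functions. G_eq = 13/(s+1) × 3/(s+8) = 39/((s+1)(s+8)). DC gain = 39/(1×8) = 4.875.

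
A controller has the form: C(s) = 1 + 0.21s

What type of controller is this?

This is a Proportional-Derivative (PD) controller.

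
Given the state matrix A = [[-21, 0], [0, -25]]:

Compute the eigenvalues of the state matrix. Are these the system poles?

For diagonal matrix, eigenvalues are diagonal entries: λ₁ = -21, λ₂ = -25. Eigenvalues of A = system poles.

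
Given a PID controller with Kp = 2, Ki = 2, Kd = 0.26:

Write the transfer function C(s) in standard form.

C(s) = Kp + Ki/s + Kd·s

Substituting values: C(s) = 2 + 2/s + 0.26s = (0.26s² + 2s + 2)/s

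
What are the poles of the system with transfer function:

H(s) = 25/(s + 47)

Pole is where denominator = 0: s + 47 = 0, so s = -47.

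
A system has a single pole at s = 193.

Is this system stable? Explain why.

Pole at s = 193 is in the right half-plane. Unstable.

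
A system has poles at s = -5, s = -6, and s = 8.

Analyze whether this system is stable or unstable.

Pole(s) at s = 8 are not in the left half-plane. System is unstable.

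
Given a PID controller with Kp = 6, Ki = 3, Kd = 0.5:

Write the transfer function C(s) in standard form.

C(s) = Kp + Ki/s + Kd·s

Substituting values: C(s) = 6 + 3/s + 0.5s = (0.5s² + 6s + 3)/s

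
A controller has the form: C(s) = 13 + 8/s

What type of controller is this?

This is a Proportional-Integral (PI) controller.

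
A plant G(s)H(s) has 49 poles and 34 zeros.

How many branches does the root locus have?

Root locus has n branches where n = number of poles = 49.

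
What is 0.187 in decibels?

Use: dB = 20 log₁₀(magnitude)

dB = 20 log₁₀(0.187) = -14.6 dB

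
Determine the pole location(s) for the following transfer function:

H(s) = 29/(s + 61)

Pole is where denominator = 0: s + 61 = 0, so s = -61.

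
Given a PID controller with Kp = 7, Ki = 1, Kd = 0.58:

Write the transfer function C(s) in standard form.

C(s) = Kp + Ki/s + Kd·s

Substituting values: C(s) = 7 + 1/s + 0.58s = (0.58s² + 7s + 1)/s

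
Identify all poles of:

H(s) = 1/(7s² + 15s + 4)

Discriminant = 15² - 4×7×4 = 225 - 112 = 113 > 0, so two distinct real poles. Using quadratic formula: s = (-15 ± √113)/(2×7) = (-15 ± √113)/14, with √113 ≈ 10.6301. s₁ ≈ -0.3121, s₂ ≈ -1.8307. Poles: s₁ = -0.3121, s₂ = -1.8307.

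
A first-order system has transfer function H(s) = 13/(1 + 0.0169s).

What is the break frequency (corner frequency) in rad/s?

Corner frequency = 1/τ = 1/0.0169 = 59.172 rad/s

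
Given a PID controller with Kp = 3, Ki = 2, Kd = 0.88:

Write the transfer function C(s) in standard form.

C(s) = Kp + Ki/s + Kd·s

Substituting values: C(s) = 3 + 2/s + 0.88s = (0.88s² + 3s + 2)/s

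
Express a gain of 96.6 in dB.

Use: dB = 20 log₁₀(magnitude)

dB = 20 log₁₀(96.6) = 39.7 dB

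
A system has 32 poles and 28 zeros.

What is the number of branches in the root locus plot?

Root locus has n branches where n = number of poles = 32.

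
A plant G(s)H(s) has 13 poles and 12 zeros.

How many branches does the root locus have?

Root locus has n branches where n = number of poles = 13.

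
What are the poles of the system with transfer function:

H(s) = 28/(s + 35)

Pole is where denominator = 0: s + 35 = 0, so s = -35.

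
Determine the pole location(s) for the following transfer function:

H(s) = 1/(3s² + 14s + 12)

Discriminant = 14² - 4×3×12 = 196 - 144 = 52 > 0, so two distinct real poles. Using quadratic formula: s = (-14 ± √52)/(2×3) = (-14 ± √52)/6, with √52 ≈ 7.2111. s₁ ≈ -1.1315, s₂ ≈ -3.5352. Poles: s₁ = -1.1315, s₂ = -3.5352.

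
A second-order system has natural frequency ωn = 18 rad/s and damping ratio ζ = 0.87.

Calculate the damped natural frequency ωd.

ωd = ωn√(1 - ζ²) = 18√(1 - 0.87²) = 8.87 rad/s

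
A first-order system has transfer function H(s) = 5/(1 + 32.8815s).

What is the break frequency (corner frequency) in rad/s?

Corner frequency = 1/τ = 1/32.8815 = 0.03 rad/s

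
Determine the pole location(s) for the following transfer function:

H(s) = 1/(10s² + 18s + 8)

Discriminant = 18² - 4×10×8 = 324 - 320 = 4 > 0, so two distinct real poles. Using quadratic formula: s = (-18 ± √4)/(2×10) = (-18 ± √4)/20, with √4 = 2. s₁ = -16/20 = -0.8, s₂ = -20/20 = -1. Poles: s₁ = -0.8, s₂ = -1.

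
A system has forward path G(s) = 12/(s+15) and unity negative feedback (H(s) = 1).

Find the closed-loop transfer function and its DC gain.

T(s) = G/(1+GH) = [12/(s+15)] / [1 + 12/(s+15)] = 12/(s+15+12) = 12/(s+27). DC gain = 12/27 = 0.4444.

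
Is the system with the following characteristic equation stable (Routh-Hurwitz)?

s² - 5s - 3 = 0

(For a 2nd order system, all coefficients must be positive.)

Coefficients: 1, -5, -3. b=-5, c=-3 not positive, so system is unstable.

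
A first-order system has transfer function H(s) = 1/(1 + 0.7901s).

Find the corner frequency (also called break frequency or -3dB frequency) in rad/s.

Corner frequency = 1/τ = 1/0.7901 = 1.266 rad/s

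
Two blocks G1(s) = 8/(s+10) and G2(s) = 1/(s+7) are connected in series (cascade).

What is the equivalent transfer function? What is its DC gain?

Series: multiply transfer functions. G_eq = 8/(s+10) × 1/(s+7) = 8/((s+10)(s+7)). DC gain = 8/(10×7) = 0.1143.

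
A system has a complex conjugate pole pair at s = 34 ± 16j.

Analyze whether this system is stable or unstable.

Real part of poles is 34 (> 0, right half-plane). Unstable.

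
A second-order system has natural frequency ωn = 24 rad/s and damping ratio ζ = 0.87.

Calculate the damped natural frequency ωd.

ωd = ωn√(1 - ζ²) = 24√(1 - 0.87²) = 11.83 rad/s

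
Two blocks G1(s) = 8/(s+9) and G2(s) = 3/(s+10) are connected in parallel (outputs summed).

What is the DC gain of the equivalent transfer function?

Parallel: G_eq = G1 + G2. DC gain = G1(0) + G2(0) = 8/9 + 3/10 = 0.8889 + 0.3 = 1.1889.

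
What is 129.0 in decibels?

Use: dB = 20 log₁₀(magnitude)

dB = 20 log₁₀(129.0) = 42.2 dB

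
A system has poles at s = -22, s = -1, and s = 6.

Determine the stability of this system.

Pole(s) at s = 6 are not in the left half-plane. System is unstable.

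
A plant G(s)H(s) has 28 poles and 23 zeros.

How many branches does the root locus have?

Root locus has n branches where n = number of poles = 28.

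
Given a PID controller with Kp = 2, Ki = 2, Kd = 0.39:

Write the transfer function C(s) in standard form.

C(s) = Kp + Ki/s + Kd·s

Substituting values: C(s) = 2 + 2/s + 0.39s = (0.39s² + 2s + 2)/s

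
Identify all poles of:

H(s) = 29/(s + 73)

Pole is where denominator = 0: s + 73 = 0, so s = -73.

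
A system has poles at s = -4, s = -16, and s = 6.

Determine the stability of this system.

Pole(s) at s = 6 are not in the left half-plane. System is unstable.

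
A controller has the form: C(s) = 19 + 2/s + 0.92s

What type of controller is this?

This is a Proportional-Integral-Derivative (PID) controller.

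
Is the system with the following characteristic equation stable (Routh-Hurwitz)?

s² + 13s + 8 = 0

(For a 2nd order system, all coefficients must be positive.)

Coefficients: 1, 13, 8. All positive, so system is stable.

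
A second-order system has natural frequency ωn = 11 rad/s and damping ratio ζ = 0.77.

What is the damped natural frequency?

ωd = ωn√(1 - ζ²) = 11√(1 - 0.77²) = 7.02 rad/s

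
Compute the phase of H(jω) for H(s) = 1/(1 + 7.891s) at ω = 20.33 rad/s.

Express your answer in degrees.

Phase = -arctan(ωτ) = -arctan(20.33 × 7.891) = -89.6°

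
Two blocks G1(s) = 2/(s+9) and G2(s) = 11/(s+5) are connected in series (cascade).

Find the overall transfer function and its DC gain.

Series: multiply transfer functions. G_eq = 2/(s+9) × 11/(s+5) = 22/((s+9)(s+5)). DC gain = 22/(9×5) = 0.4889.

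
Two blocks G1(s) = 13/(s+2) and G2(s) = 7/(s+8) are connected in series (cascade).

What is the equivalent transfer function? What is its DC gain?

Series: multiply transfer functions. G_eq = 13/(s+2) × 7/(s+8) = 91/((s+2)(s+8)). DC gain = 91/(2×8) = 5.6875.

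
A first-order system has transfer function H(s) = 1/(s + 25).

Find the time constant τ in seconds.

For H(s) = 1/(s + 1/τ), the pole is at -1/τ = -25, so τ = 1/25 = 0.04 s.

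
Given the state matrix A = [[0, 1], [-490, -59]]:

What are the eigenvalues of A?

det(A - λI) = λ² - (-59)λ + 490 = (λ - (-10))(λ - (-49)). Eigenvalues: -10, -49.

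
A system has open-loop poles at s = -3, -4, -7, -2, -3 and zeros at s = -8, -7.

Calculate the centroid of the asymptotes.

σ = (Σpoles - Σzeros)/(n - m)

σ = (Σpoles - Σzeros)/(n - m) = (-19 - (-15))/(5 - 2) = -4/3 = -1.33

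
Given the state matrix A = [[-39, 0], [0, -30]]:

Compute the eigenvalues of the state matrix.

For diagonal matrix, eigenvalues are diagonal entries: λ₁ = -39, λ₂ = -30.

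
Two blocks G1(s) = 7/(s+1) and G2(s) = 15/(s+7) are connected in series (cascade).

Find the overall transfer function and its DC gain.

Series: multiply transfer functions. G_eq = 7/(s+1) × 15/(s+7) = 105/((s+1)(s+7)). DC gain = 105/(1×7) = 15.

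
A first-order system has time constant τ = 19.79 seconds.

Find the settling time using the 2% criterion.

For first-order system, 2% settling time ≈ 4τ = 4 × 19.79 = 79.16 s.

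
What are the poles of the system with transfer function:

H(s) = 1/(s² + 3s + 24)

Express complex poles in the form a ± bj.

Discriminant = 3² - 4×1×24 = 9 - 96 = -87 < 0, so the poles are a complex conjugate pair s = (-3 ± j√87)/(2×1). Real part = -3/(2×1) = -3/2 = -1.5; imaginary part = ±√87/(2×1) ≈ 4.6637. Poles: s = -1.5 ± 4.6637j.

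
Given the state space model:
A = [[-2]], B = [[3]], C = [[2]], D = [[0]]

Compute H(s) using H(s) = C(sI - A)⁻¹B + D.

(sI - A)⁻¹ = 1/(s + 2). H(s) = 2 × 3/(s + 2) + 0 = 6/(s + 2).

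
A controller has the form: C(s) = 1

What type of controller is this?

This is a Proportional (P) controller.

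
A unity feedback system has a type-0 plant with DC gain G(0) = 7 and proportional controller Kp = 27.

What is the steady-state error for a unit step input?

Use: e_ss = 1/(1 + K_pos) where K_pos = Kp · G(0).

K_pos = Kp · G(0) = 27 × 7 = 189. e_ss = 1/(1 + 189) = 0.0053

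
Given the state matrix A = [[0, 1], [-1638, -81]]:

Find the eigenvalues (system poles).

det(A - λI) = λ² - (-81)λ + 1638 = (λ - (-39))(λ - (-42)). Eigenvalues: -39, -42.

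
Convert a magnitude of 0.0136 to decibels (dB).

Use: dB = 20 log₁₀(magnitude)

dB = 20 log₁₀(0.0136) = -37.3 dB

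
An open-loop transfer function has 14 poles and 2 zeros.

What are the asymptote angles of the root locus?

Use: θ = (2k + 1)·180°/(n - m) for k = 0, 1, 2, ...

n - m = 14 - 2 = 12. Angles: θk = (2k + 1)·180°/12 = 15°, 45°, 75°, 105°, 135°, 165°, 195°, 225°, 255°, 285°, 315°, 345°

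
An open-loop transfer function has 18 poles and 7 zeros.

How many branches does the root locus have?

Root locus has n branches where n = number of poles = 18.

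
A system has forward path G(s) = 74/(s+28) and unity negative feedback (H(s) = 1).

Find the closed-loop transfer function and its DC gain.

T(s) = G/(1+GH) = [74/(s+28)] / [1 + 74/(s+28)] = 74/(s+28+74) = 74/(s+102). DC gain = 74/102 = 0.7255.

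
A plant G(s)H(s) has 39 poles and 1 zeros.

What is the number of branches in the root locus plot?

Root locus has n branches where n = number of poles = 39.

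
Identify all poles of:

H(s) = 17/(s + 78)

Pole is where denominator = 0: s + 78 = 0, so s = -78.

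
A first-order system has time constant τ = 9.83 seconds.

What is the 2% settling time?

For first-order system, 2% settling time ≈ 4τ = 4 × 9.83 = 39.32 s.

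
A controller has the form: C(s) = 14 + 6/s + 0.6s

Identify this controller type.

This is a Proportional-Integral-Derivative (PID) controller.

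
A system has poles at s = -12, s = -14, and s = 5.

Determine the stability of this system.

Pole(s) at s = 5 are not in the left half-plane. System is unstable.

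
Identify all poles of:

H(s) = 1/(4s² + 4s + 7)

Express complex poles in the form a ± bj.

Discriminant = 4² - 4×4×7 = 16 - 112 = -96 < 0, so the poles are a complex conjugate pair s = (-4 ± j√96)/(2×4). Real part = -4/(2×4) = -4/8 = -0.5; imaginary part = ±√96/(2×4) ≈ 1.2247. Poles: s = -0.5 ± 1.2247j.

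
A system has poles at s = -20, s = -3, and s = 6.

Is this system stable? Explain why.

Pole(s) at s = 6 are not in the left half-plane. System is unstable.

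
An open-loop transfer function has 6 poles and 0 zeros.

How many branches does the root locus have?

Root locus has n branches where n = number of poles = 6.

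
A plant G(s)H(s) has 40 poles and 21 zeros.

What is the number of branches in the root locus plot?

Root locus has n branches where n = number of poles = 40.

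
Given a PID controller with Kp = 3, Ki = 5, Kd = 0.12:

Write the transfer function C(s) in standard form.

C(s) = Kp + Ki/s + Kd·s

Substituting values: C(s) = 3 + 5/s + 0.12s = (0.12s² + 3s + 5)/s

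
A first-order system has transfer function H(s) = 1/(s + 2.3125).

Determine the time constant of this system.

For H(s) = 1/(s + 1/τ), the pole is at -1/τ = -2.3125, so τ = 1/2.3125 = 0.4324 s.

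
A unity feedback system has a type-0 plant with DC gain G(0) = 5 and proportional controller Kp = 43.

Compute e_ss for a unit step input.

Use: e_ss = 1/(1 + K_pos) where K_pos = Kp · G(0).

K_pos = Kp · G(0) = 43 × 5 = 215. e_ss = 1/(1 + 215) = 0.0046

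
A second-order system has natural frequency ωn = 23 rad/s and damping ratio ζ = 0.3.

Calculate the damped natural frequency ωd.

ωd = ωn√(1 - ζ²) = 23√(1 - 0.3²) = 21.94 rad/s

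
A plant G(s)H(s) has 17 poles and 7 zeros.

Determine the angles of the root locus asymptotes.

n - m = 17 - 7 = 10. Angles: θk = (2k + 1)·180°/10 = 18°, 54°, 90°, 126°, 162°, 198°, 234°, 270°, 306°, 342°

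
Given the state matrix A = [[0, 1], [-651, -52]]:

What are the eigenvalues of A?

det(A - λI) = λ² - (-52)λ + 651 = (λ - (-21))(λ - (-31)). Eigenvalues: -21, -31.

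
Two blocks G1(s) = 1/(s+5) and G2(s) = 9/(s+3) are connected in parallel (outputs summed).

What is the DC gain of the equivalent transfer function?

Parallel: G_eq = G1 + G2. DC gain = G1(0) + G2(0) = 1/5 + 9/3 = 0.2 + 3 = 3.2.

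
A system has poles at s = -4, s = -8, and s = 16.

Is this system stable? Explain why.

Pole(s) at s = 16 are not in the left half-plane. System is unstable.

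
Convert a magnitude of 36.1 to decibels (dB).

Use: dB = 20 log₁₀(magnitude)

dB = 20 log₁₀(36.1) = 31.2 dB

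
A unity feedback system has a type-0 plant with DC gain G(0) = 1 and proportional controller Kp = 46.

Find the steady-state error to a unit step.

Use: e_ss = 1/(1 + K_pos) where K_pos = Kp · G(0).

K_pos = Kp · G(0) = 46 × 1 = 46. e_ss = 1/(1 + 46) = 0.0213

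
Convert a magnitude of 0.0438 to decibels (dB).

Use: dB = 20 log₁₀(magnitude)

dB = 20 log₁₀(0.0438) = -27.2 dB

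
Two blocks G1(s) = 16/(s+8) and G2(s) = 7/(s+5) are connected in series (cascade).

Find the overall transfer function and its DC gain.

Series: multiply transfer functions. G_eq = 16/(s+8) × 7/(s+5) = 112/((s+8)(s+5)). DC gain = 112/(8×5) = 2.8.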